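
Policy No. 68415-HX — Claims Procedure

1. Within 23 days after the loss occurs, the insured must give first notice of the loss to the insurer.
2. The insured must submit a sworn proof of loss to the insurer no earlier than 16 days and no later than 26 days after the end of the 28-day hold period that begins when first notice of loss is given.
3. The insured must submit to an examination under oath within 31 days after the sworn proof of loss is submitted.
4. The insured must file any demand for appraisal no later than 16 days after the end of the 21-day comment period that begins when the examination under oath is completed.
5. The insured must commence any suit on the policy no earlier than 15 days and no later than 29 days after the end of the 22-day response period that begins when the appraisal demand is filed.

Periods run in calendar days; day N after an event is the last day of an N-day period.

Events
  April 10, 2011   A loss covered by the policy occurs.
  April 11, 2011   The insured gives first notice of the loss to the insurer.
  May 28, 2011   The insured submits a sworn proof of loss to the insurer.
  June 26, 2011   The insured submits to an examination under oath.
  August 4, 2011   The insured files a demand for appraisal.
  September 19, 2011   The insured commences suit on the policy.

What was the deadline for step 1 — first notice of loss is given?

Step 1 runs from April 10, 2011, when the loss occurs. 23 days after April 10, 2011 is May 3, 2011.

May 3, 2011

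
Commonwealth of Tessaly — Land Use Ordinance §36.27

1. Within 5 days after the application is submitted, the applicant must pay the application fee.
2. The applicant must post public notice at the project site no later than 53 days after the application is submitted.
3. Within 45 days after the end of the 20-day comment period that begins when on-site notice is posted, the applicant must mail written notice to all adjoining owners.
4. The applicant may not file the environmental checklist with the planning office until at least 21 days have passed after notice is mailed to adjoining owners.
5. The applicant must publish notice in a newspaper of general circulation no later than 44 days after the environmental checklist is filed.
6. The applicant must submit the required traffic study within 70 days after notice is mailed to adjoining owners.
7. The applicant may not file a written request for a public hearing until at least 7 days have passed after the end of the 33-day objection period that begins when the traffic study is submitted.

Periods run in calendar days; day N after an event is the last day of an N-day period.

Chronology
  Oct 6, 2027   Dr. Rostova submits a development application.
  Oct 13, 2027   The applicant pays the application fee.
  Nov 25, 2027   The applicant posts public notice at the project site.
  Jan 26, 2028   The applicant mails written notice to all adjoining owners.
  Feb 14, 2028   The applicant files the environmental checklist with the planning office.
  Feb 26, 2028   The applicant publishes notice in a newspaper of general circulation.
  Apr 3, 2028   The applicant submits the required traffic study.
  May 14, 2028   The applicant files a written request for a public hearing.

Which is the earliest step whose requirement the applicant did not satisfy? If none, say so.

Step 1 — counting 5 days from Oct 6, 2027 (when the application is submitted) gives a deadline of Oct 11, 2027; done Oct 13, 2027 — 2 days late.
That is the first point of non-compliance.

Step 1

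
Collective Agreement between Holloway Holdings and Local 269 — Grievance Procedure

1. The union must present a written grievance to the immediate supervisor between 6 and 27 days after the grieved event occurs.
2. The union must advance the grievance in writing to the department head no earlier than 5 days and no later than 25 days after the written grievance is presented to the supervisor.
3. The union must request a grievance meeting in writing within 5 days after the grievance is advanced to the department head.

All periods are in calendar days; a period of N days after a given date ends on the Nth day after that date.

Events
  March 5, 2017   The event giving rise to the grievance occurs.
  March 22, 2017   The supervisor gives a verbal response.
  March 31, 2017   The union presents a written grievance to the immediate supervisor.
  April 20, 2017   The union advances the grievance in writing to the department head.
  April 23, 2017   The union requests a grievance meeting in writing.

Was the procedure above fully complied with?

Yes

Step 1: the window is 6–27 days after March 5, 2017 (when the grieved event occurs), so March 11, 2017 through April 1, 2017; done March 31, 2017, which is between those dates.
Step 2: the window is 5–25 days after March 31, 2017 (when the written grievance is presented to the supervisor), so April 5, 2017 through April 25, 2017; done April 20, 2017 — within the window.
Step 3: 5 days after April 20, 2017 (when the grievance is advanced to the department head) is April 25, 2017; completed April 23, 2017, before the deadline.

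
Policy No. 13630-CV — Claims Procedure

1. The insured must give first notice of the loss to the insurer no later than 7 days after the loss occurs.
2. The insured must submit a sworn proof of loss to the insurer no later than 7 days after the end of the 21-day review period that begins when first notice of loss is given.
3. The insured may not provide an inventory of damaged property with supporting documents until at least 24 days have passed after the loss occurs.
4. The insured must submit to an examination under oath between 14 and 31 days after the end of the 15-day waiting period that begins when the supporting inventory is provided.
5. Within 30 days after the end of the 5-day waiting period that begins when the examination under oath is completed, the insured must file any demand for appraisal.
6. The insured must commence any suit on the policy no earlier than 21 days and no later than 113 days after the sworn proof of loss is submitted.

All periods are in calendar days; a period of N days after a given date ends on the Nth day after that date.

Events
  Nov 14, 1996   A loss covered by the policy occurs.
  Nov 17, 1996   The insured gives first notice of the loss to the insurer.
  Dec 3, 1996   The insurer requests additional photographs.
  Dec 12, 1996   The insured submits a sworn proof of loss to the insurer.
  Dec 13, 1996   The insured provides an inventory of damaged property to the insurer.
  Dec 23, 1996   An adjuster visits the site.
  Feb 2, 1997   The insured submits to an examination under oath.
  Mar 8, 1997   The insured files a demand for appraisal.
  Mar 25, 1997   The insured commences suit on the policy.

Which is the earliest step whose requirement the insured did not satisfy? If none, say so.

Step 1: 7 days after Nov 14, 1996 (when the loss occurs) is Nov 21, 1996; completed Nov 17, 1996, before the deadline.
Step 2: 7 days after Dec 8, 1996 (end of the 21-day review period, which began when first notice of loss is given on Nov 17, 1996) is Dec 15, 1996; completed Dec 12, 1996, before the deadline.
Step 3: the earliest permitted date is 24 days after Nov 14, 1996 (when the loss occurs), i.e. Dec 8, 1996; Dec 13, 1996 is on or after that date.
Step 4: the window is 14–31 days after Dec 28, 1996 (end of the 15-day waiting period, which began when the supporting inventory is provided on Dec 13, 1996), so Jan 11, 1997 through Jan 28, 1997; done Feb 2, 1997 — 5 days after the window closed.
The procedure was therefore not followed at step 4.

Step 4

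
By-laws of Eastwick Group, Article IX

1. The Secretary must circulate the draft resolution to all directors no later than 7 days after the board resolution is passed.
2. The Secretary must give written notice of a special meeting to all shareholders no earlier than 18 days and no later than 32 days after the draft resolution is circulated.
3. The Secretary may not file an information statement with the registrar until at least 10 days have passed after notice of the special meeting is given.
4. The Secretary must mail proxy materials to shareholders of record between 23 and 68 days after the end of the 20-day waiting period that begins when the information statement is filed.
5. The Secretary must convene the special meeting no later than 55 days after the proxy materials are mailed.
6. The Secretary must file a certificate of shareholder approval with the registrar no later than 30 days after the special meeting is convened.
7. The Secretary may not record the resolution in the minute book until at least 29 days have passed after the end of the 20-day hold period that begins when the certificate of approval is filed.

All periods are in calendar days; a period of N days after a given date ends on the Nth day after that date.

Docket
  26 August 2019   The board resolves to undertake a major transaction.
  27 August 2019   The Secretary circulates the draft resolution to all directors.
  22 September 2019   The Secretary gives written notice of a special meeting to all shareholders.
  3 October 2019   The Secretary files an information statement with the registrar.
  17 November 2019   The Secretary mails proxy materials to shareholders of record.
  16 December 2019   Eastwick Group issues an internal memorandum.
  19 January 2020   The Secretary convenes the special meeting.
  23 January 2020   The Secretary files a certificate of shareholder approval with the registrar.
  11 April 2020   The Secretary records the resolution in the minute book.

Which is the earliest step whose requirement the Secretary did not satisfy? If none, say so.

(1) due by 26 August 2019 + 7 days = 2 September 2019; 27 August 2019 is within that limit.
(2) the permitted window runs from 27 August 2019 + 18 = 14 September 2019 to 27 August 2019 + 32 = 28 September 2019; done 22 September 2019, which is between those dates.
(3) permitted from 22 September 2019 + 10 days = 2 October 2019 onward; 3 October 2019 is on or after that date.
(4) the permitted window runs from 23 October 2019 + 23 = 15 November 2019 to 23 October 2019 + 68 = 30 December 2019; done 17 November 2019, which is between those dates.
(5) due by 17 November 2019 + 55 days = 11 January 2020; not done until 19 January 2020, 8 days after the deadline.
The analysis stops there.

Step 5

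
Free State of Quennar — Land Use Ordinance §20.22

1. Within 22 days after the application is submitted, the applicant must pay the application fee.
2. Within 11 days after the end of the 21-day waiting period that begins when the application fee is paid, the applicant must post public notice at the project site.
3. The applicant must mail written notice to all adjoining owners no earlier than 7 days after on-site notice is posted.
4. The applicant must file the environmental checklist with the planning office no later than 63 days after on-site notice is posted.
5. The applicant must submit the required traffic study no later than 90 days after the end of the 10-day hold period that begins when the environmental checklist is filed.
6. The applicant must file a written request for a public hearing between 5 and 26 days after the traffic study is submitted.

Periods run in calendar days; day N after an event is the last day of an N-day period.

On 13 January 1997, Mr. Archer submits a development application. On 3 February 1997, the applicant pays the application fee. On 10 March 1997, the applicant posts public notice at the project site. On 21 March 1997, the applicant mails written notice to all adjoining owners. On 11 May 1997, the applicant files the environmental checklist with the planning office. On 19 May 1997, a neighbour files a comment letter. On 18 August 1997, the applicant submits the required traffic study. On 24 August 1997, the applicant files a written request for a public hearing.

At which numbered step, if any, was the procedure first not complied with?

Step 2

Step 1: 22 days after 13 January 1997 (when the application is submitted) is 4 February 1997; 3 February 1997 is within that limit.
Step 2: 11 days after 24 February 1997 (end of the 21-day waiting period, which began when the application fee is paid on 3 February 1997) is 7 March 1997; done 10 March 1997 — 3 days late.
The analysis stops there.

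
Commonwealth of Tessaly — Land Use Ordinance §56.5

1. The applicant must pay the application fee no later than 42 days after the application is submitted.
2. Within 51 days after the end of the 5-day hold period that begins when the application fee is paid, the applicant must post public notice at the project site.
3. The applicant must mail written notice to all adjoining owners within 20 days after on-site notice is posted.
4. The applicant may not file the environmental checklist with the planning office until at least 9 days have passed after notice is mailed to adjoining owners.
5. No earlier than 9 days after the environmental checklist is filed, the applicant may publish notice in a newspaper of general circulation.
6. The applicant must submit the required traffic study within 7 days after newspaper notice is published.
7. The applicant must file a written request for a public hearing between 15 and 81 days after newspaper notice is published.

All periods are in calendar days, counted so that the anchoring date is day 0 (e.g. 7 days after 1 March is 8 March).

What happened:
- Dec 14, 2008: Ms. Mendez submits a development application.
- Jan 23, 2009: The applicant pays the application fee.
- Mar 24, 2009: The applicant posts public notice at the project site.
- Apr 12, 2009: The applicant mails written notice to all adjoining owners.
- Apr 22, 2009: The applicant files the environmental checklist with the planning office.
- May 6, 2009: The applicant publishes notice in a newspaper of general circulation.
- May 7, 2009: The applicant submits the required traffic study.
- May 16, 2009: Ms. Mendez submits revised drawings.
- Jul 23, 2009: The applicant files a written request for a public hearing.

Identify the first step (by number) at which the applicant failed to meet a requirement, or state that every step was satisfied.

(1) due by Dec 14, 2008 + 42 days = Jan 25, 2009; done Jan 23, 2009 — timely.
(2) due by Jan 28, 2009 + 51 days = Mar 20, 2009; not done until Mar 24, 2009, 4 days after the deadline.
The procedure was therefore not followed at step 2.

Step 2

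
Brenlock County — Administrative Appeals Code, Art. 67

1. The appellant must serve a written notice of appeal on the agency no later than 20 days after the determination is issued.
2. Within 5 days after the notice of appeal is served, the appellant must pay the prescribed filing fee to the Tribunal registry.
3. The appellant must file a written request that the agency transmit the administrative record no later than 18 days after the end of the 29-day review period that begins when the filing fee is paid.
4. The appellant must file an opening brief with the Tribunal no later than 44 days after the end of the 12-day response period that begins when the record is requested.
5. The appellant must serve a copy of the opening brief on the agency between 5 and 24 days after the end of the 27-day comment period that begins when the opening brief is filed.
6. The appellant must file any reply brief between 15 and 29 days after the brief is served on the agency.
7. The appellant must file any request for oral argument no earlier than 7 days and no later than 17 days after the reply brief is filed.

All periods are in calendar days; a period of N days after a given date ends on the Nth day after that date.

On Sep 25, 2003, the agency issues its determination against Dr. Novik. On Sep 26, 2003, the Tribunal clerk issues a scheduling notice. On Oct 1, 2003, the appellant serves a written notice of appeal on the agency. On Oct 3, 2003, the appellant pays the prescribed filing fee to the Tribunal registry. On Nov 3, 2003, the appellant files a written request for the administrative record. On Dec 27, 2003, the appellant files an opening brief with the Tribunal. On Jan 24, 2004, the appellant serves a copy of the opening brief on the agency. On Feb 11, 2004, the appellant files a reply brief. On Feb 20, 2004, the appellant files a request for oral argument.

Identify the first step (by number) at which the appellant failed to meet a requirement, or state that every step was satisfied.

(1) due by Sep 25, 2003 + 20 days = Oct 15, 2003; Oct 1, 2003 is within that limit.
(2) due by Oct 1, 2003 + 5 days = Oct 6, 2003; done Oct 3, 2003 — timely.
(3) due by Nov 1, 2003 + 18 days = Nov 19, 2003; done Nov 3, 2003 — timely.
(4) due by Nov 15, 2003 + 44 days = Dec 29, 2003; Dec 27, 2003 is within that limit.
(5) the permitted window runs from Jan 23, 2004 + 5 = Jan 28, 2004 to Jan 23, 2004 + 24 = Feb 16, 2004; Jan 24, 2004 is 4 days too early.

Step 5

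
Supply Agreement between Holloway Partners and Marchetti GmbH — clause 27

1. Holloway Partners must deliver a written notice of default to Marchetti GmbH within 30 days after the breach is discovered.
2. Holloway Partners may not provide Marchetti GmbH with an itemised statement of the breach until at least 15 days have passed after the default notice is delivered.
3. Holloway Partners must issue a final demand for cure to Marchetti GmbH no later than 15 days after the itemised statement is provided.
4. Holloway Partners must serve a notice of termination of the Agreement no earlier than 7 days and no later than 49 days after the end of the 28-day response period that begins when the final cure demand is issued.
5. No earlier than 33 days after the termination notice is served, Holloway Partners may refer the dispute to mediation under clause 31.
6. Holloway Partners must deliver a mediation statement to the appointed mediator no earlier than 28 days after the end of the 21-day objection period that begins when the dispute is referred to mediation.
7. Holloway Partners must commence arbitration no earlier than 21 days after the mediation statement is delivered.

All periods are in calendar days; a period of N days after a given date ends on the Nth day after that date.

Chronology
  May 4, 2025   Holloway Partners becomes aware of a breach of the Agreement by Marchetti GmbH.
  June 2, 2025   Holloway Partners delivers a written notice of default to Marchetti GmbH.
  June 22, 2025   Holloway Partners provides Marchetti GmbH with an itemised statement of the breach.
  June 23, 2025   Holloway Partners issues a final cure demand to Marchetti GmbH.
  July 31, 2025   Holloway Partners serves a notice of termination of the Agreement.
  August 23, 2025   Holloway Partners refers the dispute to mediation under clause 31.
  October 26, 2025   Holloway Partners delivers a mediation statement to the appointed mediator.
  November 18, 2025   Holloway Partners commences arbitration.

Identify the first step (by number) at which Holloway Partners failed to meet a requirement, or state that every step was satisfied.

Step 1: 30 days after May 4, 2025 (when the breach is discovered) is June 3, 2025; completed June 2, 2025, before the deadline.
Step 2: the earliest permitted date is 15 days after June 2, 2025 (when the default notice is delivered), i.e. June 17, 2025; June 22, 2025 is on or after that date.
Step 3: 15 days after June 22, 2025 (when the itemised statement is provided) is July 7, 2025; June 23, 2025 is within that limit.
Step 4: the window is 7–49 days after July 21, 2025 (end of the 28-day response period, which began when the final cure demand is issued on June 23, 2025), so July 28, 2025 through September 8, 2025; done July 31, 2025, which is between those dates.
Step 5: the earliest permitted date is 33 days after July 31, 2025 (when the termination notice is served), i.e. September 2, 2025; August 23, 2025 is 10 days before the earliest permitted date.
The procedure was therefore not followed at step 5.

Step 5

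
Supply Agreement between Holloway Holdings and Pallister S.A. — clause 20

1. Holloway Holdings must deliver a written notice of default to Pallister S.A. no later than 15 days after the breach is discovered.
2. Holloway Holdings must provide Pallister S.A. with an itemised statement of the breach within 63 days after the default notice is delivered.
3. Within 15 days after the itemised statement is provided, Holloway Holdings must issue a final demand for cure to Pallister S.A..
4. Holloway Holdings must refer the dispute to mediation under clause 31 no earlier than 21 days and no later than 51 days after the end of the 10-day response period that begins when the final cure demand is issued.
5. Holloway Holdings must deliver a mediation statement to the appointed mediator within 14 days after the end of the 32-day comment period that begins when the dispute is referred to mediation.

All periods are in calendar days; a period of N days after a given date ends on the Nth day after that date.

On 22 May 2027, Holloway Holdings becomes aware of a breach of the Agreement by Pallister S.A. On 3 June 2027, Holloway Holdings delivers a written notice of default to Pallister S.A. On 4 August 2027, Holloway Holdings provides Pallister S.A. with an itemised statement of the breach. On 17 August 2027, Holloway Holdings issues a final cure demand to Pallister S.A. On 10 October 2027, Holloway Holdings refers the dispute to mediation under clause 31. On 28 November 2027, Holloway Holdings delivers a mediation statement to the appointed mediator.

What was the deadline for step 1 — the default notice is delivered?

Step 1 runs from 22 May 2027, when the breach is discovered. 15 days after 22 May 2027 is 6 June 2027.

6 June 2027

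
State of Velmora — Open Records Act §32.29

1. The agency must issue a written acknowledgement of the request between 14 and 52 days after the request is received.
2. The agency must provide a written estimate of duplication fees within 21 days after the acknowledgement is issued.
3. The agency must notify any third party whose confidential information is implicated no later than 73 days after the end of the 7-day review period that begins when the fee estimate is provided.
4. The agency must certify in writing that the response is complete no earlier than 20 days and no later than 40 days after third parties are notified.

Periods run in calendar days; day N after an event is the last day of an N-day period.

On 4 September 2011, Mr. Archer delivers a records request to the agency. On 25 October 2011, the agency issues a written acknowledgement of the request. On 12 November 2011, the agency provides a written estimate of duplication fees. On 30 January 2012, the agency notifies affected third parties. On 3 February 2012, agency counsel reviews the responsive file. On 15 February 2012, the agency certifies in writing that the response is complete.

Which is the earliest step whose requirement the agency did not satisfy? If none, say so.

Step 1 — 14 and 52 days from 4 September 2011 (when the request is received) are 18 September 2011 and 26 October 2011 respectively; done 25 October 2011 — within the window.
Step 2 — counting 21 days from 25 October 2011 (when the acknowledgement is issued) gives a deadline of 15 November 2011; 12 November 2011 is within that limit.
Step 3 — counting 73 days from 19 November 2011 (end of the 7-day review period, which began when the fee estimate is provided on 12 November 2011) gives a deadline of 31 January 2012; completed 30 January 2012, before the deadline.
Step 4 — 20 and 40 days from 30 January 2012 (when third parties are notified) are 19 February 2012 and 10 March 2012 respectively; done 15 February 2012 — 4 days before the window opened.
The analysis stops there.

Step 4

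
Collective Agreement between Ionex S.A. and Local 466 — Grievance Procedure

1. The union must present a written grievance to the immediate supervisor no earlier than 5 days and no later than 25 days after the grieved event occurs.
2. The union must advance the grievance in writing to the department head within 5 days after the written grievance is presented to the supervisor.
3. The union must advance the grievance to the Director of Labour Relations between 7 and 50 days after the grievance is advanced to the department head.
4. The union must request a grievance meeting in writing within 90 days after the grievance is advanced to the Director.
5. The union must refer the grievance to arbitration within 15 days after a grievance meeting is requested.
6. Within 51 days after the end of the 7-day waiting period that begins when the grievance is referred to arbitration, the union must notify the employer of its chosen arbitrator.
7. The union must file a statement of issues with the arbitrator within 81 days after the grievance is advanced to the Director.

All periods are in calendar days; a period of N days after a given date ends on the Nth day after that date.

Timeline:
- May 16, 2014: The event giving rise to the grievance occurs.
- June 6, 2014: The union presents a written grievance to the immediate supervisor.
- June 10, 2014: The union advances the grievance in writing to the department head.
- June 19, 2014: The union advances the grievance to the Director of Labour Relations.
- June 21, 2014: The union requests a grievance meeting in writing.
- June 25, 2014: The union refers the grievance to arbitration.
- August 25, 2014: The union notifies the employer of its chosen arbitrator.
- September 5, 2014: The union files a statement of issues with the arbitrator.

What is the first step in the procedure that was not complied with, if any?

Step 6

(1) the permitted window runs from May 16, 2014 + 5 = May 21, 2014 to May 16, 2014 + 25 = June 10, 2014; done June 6, 2014, which is between those dates.
(2) due by June 6, 2014 + 5 days = June 11, 2014; completed June 10, 2014, before the deadline.
(3) the permitted window runs from June 10, 2014 + 7 = June 17, 2014 to June 10, 2014 + 50 = July 30, 2014; done June 19, 2014, which is between those dates.
(4) due by June 19, 2014 + 90 days = September 17, 2014; done June 21, 2014 — timely.
(5) due by June 21, 2014 + 15 days = July 6, 2014; completed June 25, 2014, before the deadline.
(6) due by July 2, 2014 + 51 days = August 22, 2014; done August 25, 2014 — 3 days late.
The analysis stops there.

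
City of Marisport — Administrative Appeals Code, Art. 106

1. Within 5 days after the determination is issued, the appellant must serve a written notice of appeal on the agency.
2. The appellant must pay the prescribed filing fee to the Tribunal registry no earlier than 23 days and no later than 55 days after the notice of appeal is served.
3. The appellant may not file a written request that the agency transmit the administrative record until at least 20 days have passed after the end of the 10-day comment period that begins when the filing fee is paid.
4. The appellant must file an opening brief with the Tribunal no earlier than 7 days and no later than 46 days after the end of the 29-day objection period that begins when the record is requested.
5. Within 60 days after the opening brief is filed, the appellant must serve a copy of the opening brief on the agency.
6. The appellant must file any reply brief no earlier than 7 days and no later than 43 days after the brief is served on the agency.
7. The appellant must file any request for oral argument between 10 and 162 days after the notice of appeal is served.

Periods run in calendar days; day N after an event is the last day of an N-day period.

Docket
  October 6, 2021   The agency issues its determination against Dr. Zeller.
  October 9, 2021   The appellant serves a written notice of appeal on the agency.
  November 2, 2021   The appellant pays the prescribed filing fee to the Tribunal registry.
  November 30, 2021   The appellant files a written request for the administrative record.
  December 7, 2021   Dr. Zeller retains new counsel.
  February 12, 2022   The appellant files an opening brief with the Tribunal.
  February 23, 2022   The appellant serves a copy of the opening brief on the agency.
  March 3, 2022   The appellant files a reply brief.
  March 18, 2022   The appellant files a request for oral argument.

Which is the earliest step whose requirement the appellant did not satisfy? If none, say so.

Step 1 — counting 5 days from October 6, 2021 (when the determination is issued) gives a deadline of October 11, 2021; completed October 9, 2021, before the deadline.
Step 2 — 23 and 55 days from October 9, 2021 (when the notice of appeal is served) are November 1, 2021 and December 3, 2021 respectively; done November 2, 2021, which is between those dates.
Step 3 — must wait 20 days from November 12, 2021 (end of the 10-day comment period, which began when the filing fee is paid on November 2, 2021), so not before December 2, 2021; acted on November 30, 2021, 2 days prematurely.

Step 3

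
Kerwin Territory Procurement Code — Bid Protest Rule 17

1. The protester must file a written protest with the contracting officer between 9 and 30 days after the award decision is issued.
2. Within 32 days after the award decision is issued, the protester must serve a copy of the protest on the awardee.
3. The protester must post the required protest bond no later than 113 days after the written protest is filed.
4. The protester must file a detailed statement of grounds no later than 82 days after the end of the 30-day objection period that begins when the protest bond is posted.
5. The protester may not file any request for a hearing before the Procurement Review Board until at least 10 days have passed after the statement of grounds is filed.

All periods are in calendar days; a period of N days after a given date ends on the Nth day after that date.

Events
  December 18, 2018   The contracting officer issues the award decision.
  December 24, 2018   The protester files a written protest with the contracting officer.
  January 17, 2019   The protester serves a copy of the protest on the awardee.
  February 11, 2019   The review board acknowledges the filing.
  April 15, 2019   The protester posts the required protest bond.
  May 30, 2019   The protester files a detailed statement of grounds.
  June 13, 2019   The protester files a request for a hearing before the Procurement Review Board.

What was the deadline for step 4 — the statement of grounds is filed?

August 5, 2019

The protest bond is posted on April 15, 2019; the 30-day objection period therefore ends May 15, 2019, and step 4 runs from that date. 82 days after May 15, 2019 is August 5, 2019.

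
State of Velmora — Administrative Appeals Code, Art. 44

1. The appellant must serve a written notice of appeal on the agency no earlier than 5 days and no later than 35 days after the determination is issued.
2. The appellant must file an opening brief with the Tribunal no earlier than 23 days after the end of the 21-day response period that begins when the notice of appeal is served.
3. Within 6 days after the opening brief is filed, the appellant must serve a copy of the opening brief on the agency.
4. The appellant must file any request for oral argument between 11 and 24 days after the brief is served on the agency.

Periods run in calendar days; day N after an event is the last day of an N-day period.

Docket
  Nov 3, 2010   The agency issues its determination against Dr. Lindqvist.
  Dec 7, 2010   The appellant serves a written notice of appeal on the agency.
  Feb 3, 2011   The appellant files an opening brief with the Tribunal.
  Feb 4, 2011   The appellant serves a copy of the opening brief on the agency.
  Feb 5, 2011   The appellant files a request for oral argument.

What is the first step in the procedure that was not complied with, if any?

Step 4

Step 1: the window is 5–35 days after Nov 3, 2010 (when the determination is issued), so Nov 8, 2010 through Dec 8, 2010; Dec 7, 2010 falls inside that range.
Step 2: the earliest permitted date is 23 days after Dec 28, 2010 (end of the 21-day response period, which began when the notice of appeal is served on Dec 7, 2010), i.e. Jan 20, 2011; done Feb 3, 2011, after the minimum wait.
Step 3: 6 days after Feb 3, 2011 (when the opening brief is filed) is Feb 9, 2011; Feb 4, 2011 is within that limit.
Step 4: the window is 11–24 days after Feb 4, 2011 (when the brief is served on the agency), so Feb 15, 2011 through Feb 28, 2011; Feb 5, 2011 is 10 days too early.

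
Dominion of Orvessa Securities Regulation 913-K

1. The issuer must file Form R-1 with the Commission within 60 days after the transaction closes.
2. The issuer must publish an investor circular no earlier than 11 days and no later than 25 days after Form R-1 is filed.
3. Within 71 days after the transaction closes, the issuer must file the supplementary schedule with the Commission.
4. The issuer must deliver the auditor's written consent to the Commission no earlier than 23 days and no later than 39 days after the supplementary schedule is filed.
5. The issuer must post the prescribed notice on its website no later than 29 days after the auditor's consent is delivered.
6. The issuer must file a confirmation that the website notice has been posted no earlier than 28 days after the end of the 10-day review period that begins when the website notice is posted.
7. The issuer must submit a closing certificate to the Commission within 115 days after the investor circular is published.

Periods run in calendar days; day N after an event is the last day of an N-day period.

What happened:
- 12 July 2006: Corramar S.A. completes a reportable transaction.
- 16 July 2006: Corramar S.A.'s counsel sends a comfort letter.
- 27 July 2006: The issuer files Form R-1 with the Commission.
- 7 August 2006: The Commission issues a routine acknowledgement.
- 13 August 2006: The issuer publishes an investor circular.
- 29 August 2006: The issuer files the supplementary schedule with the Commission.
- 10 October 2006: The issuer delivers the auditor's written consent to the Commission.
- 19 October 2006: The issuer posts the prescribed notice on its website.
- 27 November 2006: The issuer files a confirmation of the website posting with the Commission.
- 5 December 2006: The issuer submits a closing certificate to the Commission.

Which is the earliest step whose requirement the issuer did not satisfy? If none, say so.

Step 1: 60 days after 12 July 2006 (when the transaction closes) is 10 September 2006; completed 27 July 2006, before the deadline.
Step 2: the window is 11–25 days after 27 July 2006 (when Form R-1 is filed), so 7 August 2006 through 21 August 2006; done 13 August 2006 — within the window.
Step 3: 71 days after 12 July 2006 (when the transaction closes) is 21 September 2006; done 29 August 2006 — timely.
Step 4: the window is 23–39 days after 29 August 2006 (when the supplementary schedule is filed), so 21 September 2006 through 7 October 2006; 10 October 2006 is 3 days past the end of the window.
The procedure was therefore not followed at step 4.

Step 4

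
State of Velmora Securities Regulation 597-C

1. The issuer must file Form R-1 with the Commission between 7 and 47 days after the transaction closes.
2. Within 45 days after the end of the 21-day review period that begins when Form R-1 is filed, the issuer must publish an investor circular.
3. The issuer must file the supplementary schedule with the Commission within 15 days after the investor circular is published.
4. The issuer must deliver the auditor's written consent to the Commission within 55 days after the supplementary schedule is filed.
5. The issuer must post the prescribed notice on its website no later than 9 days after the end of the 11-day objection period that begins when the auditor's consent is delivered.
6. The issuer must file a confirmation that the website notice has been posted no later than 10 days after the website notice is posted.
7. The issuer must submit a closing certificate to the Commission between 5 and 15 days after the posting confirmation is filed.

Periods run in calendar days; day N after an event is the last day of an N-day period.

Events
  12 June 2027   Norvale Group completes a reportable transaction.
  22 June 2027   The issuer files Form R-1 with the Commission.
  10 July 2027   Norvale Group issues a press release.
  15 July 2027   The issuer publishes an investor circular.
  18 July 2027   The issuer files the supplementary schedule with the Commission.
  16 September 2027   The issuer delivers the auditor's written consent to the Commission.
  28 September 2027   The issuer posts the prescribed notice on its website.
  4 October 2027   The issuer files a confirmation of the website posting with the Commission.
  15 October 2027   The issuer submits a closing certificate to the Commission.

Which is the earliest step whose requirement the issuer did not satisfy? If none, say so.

(1) the permitted window runs from 12 June 2027 + 7 = 19 June 2027 to 12 June 2027 + 47 = 29 July 2027; 22 June 2027 falls inside that range.
(2) due by 13 July 2027 + 45 days = 27 August 2027; completed 15 July 2027, before the deadline.
(3) due by 15 July 2027 + 15 days = 30 July 2027; done 18 July 2027 — timely.
(4) due by 18 July 2027 + 55 days = 11 September 2027; done 16 September 2027 — 5 days late.

Step 4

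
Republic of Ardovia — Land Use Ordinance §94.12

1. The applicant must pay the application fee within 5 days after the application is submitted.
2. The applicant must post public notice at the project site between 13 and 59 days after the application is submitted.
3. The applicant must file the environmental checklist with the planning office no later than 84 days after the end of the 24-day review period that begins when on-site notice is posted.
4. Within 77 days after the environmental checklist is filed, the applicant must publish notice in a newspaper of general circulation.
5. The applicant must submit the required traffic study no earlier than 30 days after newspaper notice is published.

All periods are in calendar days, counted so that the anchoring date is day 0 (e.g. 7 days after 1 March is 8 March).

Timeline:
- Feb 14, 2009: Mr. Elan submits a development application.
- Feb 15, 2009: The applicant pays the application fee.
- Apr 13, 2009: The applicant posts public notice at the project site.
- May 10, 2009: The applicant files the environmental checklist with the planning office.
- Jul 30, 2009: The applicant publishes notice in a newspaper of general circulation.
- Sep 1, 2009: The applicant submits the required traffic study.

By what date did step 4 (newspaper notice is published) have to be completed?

Jul 26, 2009

Step 4 runs from May 10, 2009, when the environmental checklist is filed. 77 days after May 10, 2009 is Jul 26, 2009.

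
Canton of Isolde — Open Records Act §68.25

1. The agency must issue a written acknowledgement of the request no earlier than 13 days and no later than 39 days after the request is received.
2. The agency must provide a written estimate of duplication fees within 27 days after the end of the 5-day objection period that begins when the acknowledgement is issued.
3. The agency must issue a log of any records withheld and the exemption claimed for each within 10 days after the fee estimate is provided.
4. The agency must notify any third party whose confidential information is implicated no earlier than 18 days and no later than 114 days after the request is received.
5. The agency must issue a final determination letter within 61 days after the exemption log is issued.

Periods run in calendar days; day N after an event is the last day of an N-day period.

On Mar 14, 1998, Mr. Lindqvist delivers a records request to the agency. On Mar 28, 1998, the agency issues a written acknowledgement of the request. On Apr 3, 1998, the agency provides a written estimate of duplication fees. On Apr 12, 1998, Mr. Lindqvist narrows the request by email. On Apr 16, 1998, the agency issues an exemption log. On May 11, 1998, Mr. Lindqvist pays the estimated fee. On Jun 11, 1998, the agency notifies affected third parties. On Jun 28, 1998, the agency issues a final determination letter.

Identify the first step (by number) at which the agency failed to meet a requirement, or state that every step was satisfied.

(1) the permitted window runs from Mar 14, 1998 + 13 = Mar 27, 1998 to Mar 14, 1998 + 39 = Apr 22, 1998; done Mar 28, 1998 — within the window.
(2) due by Apr 2, 1998 + 27 days = Apr 29, 1998; completed Apr 3, 1998, before the deadline.
(3) due by Apr 3, 1998 + 10 days = Apr 13, 1998; Apr 16, 1998 misses that deadline by 3 days.

Step 3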